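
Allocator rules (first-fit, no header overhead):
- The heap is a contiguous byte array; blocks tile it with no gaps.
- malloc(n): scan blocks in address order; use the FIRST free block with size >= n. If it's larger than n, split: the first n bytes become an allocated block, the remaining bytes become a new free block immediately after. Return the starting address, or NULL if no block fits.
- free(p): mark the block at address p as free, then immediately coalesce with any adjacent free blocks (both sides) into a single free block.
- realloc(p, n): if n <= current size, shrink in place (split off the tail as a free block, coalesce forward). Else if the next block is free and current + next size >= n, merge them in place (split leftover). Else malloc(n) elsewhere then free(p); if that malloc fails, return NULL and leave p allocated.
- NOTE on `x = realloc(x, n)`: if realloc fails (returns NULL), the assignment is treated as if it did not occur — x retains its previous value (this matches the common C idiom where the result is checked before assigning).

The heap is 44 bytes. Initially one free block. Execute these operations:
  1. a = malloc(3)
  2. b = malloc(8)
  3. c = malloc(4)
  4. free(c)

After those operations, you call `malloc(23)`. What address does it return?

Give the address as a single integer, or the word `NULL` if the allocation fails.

Op 1: a = malloc(3) -> a = 0; heap: [0-2 ALLOC][3-43 FREE]
Op 2: b = malloc(8) -> b = 3; heap: [0-2 ALLOC][3-10 ALLOC][11-43 FREE]
Op 3: c = malloc(4) -> c = 11; heap: [0-2 ALLOC][3-10 ALLOC][11-14 ALLOC][15-43 FREE]
Op 4: free(c) -> (freed c); heap: [0-2 ALLOC][3-10 ALLOC][11-43 FREE]
malloc(23): first-fit scan over [0-2 ALLOC][3-10 ALLOC][11-43 FREE] -> 11

Answer: 11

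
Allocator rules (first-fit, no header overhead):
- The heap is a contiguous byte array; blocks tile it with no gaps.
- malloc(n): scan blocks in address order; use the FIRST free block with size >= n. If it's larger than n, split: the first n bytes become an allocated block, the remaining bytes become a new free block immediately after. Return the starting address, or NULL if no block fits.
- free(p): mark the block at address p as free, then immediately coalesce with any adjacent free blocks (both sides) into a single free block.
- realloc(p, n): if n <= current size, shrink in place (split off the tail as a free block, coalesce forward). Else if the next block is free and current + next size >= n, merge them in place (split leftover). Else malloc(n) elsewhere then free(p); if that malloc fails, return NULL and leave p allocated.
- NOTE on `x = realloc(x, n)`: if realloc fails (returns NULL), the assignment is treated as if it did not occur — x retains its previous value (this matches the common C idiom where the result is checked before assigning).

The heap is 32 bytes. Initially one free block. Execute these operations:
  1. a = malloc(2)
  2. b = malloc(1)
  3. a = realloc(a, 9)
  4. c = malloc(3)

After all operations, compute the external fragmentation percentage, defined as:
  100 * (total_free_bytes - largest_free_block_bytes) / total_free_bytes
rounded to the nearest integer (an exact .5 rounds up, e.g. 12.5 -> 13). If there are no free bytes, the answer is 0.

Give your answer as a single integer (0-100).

Op 1: a = malloc(2) -> a = 0; heap: [0-1 ALLOC][2-31 FREE]
Op 2: b = malloc(1) -> b = 2; heap: [0-1 ALLOC][2-2 ALLOC][3-31 FREE]
Op 3: a = realloc(a, 9) -> a = 3; heap: [0-1 FREE][2-2 ALLOC][3-11 ALLOC][12-31 FREE]
Op 4: c = malloc(3) -> c = 12; heap: [0-1 FREE][2-2 ALLOC][3-11 ALLOC][12-14 ALLOC][15-31 FREE]
Free blocks: [2 17] total_free=19 largest=17 -> 100*(19-17)/19 = 200/19 ≈ 10.526 -> rounds to 11

Answer: 11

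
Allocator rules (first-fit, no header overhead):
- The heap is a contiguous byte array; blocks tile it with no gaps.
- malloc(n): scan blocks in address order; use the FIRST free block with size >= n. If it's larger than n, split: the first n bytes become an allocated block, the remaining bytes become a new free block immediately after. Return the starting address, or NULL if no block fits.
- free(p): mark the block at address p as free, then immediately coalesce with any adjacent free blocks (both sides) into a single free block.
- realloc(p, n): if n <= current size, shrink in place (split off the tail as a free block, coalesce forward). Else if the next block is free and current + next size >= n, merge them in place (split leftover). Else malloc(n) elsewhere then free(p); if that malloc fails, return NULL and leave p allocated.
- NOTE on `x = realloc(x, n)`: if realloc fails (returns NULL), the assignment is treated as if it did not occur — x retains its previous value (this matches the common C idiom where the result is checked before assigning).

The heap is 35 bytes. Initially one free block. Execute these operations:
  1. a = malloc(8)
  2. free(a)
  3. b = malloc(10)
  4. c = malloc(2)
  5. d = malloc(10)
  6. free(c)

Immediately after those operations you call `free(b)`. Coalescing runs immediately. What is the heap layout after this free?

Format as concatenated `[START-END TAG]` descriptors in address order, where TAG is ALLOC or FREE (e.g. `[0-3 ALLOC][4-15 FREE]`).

Op 1: a = malloc(8) -> a = 0; heap: [0-7 ALLOC][8-34 FREE]
Op 2: free(a) -> (freed a); heap: [0-34 FREE]
Op 3: b = malloc(10) -> b = 0; heap: [0-9 ALLOC][10-34 FREE]
Op 4: c = malloc(2) -> c = 10; heap: [0-9 ALLOC][10-11 ALLOC][12-34 FREE]
Op 5: d = malloc(10) -> d = 12; heap: [0-9 ALLOC][10-11 ALLOC][12-21 ALLOC][22-34 FREE]
Op 6: free(c) -> (freed c); heap: [0-9 ALLOC][10-11 FREE][12-21 ALLOC][22-34 FREE]
free(b): b = 0 -> block [0-9 ALLOC]; mark free, coalesce with adjacent free neighbors -> [0-11 FREE][12-21 ALLOC][22-34 FREE]

Answer: [0-11 FREE][12-21 ALLOC][22-34 FREE]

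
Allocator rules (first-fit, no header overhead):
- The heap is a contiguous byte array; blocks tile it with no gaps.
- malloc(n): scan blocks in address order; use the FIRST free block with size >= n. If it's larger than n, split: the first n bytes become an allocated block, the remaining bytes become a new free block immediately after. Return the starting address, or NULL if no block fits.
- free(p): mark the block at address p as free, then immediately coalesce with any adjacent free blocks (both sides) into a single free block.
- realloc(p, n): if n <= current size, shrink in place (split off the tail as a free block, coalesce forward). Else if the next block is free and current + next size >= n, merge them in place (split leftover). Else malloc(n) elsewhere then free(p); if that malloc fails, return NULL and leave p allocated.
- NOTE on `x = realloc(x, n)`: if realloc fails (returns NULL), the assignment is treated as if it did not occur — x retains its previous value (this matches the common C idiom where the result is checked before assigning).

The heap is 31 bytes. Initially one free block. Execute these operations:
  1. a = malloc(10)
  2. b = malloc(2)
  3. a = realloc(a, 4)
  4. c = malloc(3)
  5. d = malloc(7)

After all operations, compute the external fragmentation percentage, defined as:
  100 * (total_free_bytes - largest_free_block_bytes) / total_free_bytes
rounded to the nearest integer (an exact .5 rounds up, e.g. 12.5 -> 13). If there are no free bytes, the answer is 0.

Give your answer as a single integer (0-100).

Answer: 20

Derivation:
Op 1: a = malloc(10) -> a = 0; heap: [0-9 ALLOC][10-30 FREE]
Op 2: b = malloc(2) -> b = 10; heap: [0-9 ALLOC][10-11 ALLOC][12-30 FREE]
Op 3: a = realloc(a, 4) -> a = 0; heap: [0-3 ALLOC][4-9 FREE][10-11 ALLOC][12-30 FREE]
Op 4: c = malloc(3) -> c = 4; heap: [0-3 ALLOC][4-6 ALLOC][7-9 FREE][10-11 ALLOC][12-30 FREE]
Op 5: d = malloc(7) -> d = 12; heap: [0-3 ALLOC][4-6 ALLOC][7-9 FREE][10-11 ALLOC][12-18 ALLOC][19-30 FREE]
Free blocks: [3 12] total_free=15 largest=12 -> 100*(15-12)/15 = 300/15 = 20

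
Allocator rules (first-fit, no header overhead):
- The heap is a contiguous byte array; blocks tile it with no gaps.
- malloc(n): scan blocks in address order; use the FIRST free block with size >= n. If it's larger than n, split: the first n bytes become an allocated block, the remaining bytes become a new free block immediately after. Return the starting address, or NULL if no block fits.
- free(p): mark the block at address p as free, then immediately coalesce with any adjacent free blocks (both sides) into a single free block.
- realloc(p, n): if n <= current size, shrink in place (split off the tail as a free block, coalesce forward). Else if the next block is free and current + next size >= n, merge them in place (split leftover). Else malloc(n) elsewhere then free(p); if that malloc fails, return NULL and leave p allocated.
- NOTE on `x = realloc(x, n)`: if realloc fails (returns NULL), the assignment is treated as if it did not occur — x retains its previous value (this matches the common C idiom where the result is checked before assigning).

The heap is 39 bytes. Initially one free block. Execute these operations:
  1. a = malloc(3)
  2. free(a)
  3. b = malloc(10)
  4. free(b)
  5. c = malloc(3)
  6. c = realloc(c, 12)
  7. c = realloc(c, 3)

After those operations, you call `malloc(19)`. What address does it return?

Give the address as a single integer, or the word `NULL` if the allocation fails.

Answer: 3

Derivation:
Op 1: a = malloc(3) -> a = 0; heap: [0-2 ALLOC][3-38 FREE]
Op 2: free(a) -> (freed a); heap: [0-38 FREE]
Op 3: b = malloc(10) -> b = 0; heap: [0-9 ALLOC][10-38 FREE]
Op 4: free(b) -> (freed b); heap: [0-38 FREE]
Op 5: c = malloc(3) -> c = 0; heap: [0-2 ALLOC][3-38 FREE]
Op 6: c = realloc(c, 12) -> c = 0; heap: [0-11 ALLOC][12-38 FREE]
Op 7: c = realloc(c, 3) -> c = 0; heap: [0-2 ALLOC][3-38 FREE]
malloc(19): first-fit scan over [0-2 ALLOC][3-38 FREE] -> 3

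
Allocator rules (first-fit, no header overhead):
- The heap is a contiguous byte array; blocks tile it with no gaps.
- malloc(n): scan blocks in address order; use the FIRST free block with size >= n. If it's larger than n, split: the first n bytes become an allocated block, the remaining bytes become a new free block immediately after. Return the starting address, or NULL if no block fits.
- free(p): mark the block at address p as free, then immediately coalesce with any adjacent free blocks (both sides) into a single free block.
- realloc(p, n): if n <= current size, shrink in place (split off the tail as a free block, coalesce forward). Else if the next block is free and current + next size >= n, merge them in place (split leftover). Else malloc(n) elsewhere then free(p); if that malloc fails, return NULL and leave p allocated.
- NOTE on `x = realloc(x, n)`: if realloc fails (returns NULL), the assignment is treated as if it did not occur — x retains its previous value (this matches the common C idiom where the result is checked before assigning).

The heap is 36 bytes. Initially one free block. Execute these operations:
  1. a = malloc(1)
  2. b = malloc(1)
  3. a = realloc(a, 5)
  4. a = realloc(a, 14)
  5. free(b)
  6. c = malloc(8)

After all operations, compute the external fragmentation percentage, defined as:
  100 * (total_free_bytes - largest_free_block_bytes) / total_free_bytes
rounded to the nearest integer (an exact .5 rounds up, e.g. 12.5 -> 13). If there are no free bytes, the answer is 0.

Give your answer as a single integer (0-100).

Answer: 14

Derivation:
Op 1: a = malloc(1) -> a = 0; heap: [0-0 ALLOC][1-35 FREE]
Op 2: b = malloc(1) -> b = 1; heap: [0-0 ALLOC][1-1 ALLOC][2-35 FREE]
Op 3: a = realloc(a, 5) -> a = 2; heap: [0-0 FREE][1-1 ALLOC][2-6 ALLOC][7-35 FREE]
Op 4: a = realloc(a, 14) -> a = 2; heap: [0-0 FREE][1-1 ALLOC][2-15 ALLOC][16-35 FREE]
Op 5: free(b) -> (freed b); heap: [0-1 FREE][2-15 ALLOC][16-35 FREE]
Op 6: c = malloc(8) -> c = 16; heap: [0-1 FREE][2-15 ALLOC][16-23 ALLOC][24-35 FREE]
Free blocks: [2 12] total_free=14 largest=12 -> 100*(14-12)/14 = 200/14 ≈ 14.286 -> rounds to 14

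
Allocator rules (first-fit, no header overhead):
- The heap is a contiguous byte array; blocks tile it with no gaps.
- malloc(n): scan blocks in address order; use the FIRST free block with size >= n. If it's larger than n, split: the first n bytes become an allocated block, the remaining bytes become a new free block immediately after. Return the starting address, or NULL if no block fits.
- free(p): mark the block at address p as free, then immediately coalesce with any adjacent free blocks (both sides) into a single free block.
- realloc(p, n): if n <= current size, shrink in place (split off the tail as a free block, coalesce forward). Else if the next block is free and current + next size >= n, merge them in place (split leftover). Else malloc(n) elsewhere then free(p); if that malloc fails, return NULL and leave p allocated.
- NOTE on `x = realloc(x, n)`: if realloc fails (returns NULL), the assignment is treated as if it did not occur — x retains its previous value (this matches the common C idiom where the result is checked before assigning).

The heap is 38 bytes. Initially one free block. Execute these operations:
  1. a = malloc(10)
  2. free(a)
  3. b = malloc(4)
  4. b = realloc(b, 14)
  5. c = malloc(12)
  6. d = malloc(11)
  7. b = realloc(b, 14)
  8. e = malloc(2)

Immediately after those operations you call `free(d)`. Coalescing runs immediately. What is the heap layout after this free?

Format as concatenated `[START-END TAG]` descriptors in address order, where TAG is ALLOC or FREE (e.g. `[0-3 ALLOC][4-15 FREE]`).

Answer: [0-13 ALLOC][14-25 ALLOC][26-37 FREE]

Derivation:
Op 1: a = malloc(10) -> a = 0; heap: [0-9 ALLOC][10-37 FREE]
Op 2: free(a) -> (freed a); heap: [0-37 FREE]
Op 3: b = malloc(4) -> b = 0; heap: [0-3 ALLOC][4-37 FREE]
Op 4: b = realloc(b, 14) -> b = 0; heap: [0-13 ALLOC][14-37 FREE]
Op 5: c = malloc(12) -> c = 14; heap: [0-13 ALLOC][14-25 ALLOC][26-37 FREE]
Op 6: d = malloc(11) -> d = 26; heap: [0-13 ALLOC][14-25 ALLOC][26-36 ALLOC][37-37 FREE]
Op 7: b = realloc(b, 14) -> b = 0; heap: [0-13 ALLOC][14-25 ALLOC][26-36 ALLOC][37-37 FREE]
Op 8: e = malloc(2) -> e = NULL; heap: [0-13 ALLOC][14-25 ALLOC][26-36 ALLOC][37-37 FREE]
free(d): d = 26 -> block [26-36 ALLOC]; mark free, coalesce with adjacent free neighbors -> [0-13 ALLOC][14-25 ALLOC][26-37 FREE]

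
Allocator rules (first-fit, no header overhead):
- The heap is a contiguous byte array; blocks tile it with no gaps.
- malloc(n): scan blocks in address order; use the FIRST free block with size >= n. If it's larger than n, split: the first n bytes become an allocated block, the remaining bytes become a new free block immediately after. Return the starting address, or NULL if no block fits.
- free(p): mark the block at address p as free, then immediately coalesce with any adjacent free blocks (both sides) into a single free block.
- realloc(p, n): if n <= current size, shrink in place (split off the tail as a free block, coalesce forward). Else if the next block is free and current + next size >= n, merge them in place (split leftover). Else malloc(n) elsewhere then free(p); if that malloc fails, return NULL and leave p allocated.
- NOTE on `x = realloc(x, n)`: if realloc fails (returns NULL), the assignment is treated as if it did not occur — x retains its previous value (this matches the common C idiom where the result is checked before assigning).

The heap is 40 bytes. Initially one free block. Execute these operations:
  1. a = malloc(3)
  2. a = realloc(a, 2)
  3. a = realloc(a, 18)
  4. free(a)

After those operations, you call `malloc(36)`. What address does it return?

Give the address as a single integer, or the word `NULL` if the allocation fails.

Op 1: a = malloc(3) -> a = 0; heap: [0-2 ALLOC][3-39 FREE]
Op 2: a = realloc(a, 2) -> a = 0; heap: [0-1 ALLOC][2-39 FREE]
Op 3: a = realloc(a, 18) -> a = 0; heap: [0-17 ALLOC][18-39 FREE]
Op 4: free(a) -> (freed a); heap: [0-39 FREE]
malloc(36): first-fit scan over [0-39 FREE] -> 0

Answer: 0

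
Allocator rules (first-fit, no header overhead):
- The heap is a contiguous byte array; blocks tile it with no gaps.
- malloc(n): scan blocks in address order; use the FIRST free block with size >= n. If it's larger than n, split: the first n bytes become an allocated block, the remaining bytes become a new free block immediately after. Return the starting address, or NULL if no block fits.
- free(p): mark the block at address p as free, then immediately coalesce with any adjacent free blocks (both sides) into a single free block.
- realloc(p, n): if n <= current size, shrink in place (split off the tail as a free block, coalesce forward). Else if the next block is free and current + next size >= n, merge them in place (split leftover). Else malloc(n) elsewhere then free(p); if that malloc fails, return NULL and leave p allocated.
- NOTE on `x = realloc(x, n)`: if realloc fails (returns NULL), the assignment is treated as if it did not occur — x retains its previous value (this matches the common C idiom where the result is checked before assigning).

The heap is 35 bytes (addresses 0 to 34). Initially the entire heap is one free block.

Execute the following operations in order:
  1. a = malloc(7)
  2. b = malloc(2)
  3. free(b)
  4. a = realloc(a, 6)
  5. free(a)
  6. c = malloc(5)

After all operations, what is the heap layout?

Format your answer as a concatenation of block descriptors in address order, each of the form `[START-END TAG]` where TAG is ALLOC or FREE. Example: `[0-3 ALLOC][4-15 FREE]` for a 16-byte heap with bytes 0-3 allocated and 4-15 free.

Op 1: a = malloc(7) -> a = 0; heap: [0-6 ALLOC][7-34 FREE]
Op 2: b = malloc(2) -> b = 7; heap: [0-6 ALLOC][7-8 ALLOC][9-34 FREE]
Op 3: free(b) -> (freed b); heap: [0-6 ALLOC][7-34 FREE]
Op 4: a = realloc(a, 6) -> a = 0; heap: [0-5 ALLOC][6-34 FREE]
Op 5: free(a) -> (freed a); heap: [0-34 FREE]
Op 6: c = malloc(5) -> c = 0; heap: [0-4 ALLOC][5-34 FREE]

Answer: [0-4 ALLOC][5-34 FREE]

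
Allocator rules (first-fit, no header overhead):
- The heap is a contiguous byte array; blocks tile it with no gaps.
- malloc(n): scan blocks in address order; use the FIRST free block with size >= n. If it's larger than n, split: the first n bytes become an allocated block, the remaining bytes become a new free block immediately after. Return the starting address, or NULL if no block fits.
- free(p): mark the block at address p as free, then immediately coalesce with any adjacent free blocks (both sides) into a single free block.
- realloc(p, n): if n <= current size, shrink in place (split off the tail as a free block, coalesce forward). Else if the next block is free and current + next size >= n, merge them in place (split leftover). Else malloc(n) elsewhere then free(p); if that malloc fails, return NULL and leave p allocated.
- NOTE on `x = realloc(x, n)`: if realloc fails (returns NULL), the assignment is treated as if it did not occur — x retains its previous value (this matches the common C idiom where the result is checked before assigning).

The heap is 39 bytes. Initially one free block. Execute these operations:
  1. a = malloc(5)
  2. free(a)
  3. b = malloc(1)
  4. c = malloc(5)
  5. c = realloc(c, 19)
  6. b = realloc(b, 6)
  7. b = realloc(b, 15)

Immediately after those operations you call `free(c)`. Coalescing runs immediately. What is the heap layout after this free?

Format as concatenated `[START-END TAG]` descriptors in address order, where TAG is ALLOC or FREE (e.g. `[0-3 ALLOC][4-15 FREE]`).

Answer: [0-19 FREE][20-34 ALLOC][35-38 FREE]

Derivation:
Op 1: a = malloc(5) -> a = 0; heap: [0-4 ALLOC][5-38 FREE]
Op 2: free(a) -> (freed a); heap: [0-38 FREE]
Op 3: b = malloc(1) -> b = 0; heap: [0-0 ALLOC][1-38 FREE]
Op 4: c = malloc(5) -> c = 1; heap: [0-0 ALLOC][1-5 ALLOC][6-38 FREE]
Op 5: c = realloc(c, 19) -> c = 1; heap: [0-0 ALLOC][1-19 ALLOC][20-38 FREE]
Op 6: b = realloc(b, 6) -> b = 20; heap: [0-0 FREE][1-19 ALLOC][20-25 ALLOC][26-38 FREE]
Op 7: b = realloc(b, 15) -> b = 20; heap: [0-0 FREE][1-19 ALLOC][20-34 ALLOC][35-38 FREE]
free(c): c = 1 -> block [1-19 ALLOC]; mark free, coalesce with adjacent free neighbors -> [0-19 FREE][20-34 ALLOC][35-38 FREE]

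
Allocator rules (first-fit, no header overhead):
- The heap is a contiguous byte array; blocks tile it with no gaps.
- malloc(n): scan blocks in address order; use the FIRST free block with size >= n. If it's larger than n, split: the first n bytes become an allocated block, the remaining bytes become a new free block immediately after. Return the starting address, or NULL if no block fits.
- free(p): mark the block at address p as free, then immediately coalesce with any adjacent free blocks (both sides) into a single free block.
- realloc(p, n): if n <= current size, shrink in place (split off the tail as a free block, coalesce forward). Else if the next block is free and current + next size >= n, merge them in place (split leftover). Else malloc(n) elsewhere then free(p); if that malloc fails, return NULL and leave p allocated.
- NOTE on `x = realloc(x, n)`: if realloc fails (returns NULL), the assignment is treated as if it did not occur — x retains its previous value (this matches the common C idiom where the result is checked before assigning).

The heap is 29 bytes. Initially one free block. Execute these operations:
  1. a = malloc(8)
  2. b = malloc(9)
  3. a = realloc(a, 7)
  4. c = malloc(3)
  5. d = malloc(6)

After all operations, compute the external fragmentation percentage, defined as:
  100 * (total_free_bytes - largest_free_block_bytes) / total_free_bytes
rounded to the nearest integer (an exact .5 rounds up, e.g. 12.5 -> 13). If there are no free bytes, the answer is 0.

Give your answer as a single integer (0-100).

Answer: 25

Derivation:
Op 1: a = malloc(8) -> a = 0; heap: [0-7 ALLOC][8-28 FREE]
Op 2: b = malloc(9) -> b = 8; heap: [0-7 ALLOC][8-16 ALLOC][17-28 FREE]
Op 3: a = realloc(a, 7) -> a = 0; heap: [0-6 ALLOC][7-7 FREE][8-16 ALLOC][17-28 FREE]
Op 4: c = malloc(3) -> c = 17; heap: [0-6 ALLOC][7-7 FREE][8-16 ALLOC][17-19 ALLOC][20-28 FREE]
Op 5: d = malloc(6) -> d = 20; heap: [0-6 ALLOC][7-7 FREE][8-16 ALLOC][17-19 ALLOC][20-25 ALLOC][26-28 FREE]
Free blocks: [1 3] total_free=4 largest=3 -> 100*(4-3)/4 = 100/4 = 25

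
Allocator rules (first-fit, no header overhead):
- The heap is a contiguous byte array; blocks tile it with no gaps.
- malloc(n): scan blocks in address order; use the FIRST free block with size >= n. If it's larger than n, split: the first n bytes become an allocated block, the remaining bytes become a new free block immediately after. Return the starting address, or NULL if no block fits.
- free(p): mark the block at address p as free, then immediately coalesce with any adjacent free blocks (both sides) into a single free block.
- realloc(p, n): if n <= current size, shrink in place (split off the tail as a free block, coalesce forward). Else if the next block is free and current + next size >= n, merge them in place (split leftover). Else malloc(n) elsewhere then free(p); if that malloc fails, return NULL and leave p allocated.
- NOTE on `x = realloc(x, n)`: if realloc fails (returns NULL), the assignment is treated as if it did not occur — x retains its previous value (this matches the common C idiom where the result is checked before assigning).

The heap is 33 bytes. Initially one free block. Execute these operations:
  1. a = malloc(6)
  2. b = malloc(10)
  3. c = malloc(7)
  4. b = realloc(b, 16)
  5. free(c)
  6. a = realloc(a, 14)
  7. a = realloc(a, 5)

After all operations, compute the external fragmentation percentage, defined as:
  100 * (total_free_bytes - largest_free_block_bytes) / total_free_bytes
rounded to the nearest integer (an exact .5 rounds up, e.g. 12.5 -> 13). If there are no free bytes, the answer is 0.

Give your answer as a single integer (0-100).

Op 1: a = malloc(6) -> a = 0; heap: [0-5 ALLOC][6-32 FREE]
Op 2: b = malloc(10) -> b = 6; heap: [0-5 ALLOC][6-15 ALLOC][16-32 FREE]
Op 3: c = malloc(7) -> c = 16; heap: [0-5 ALLOC][6-15 ALLOC][16-22 ALLOC][23-32 FREE]
Op 4: b = realloc(b, 16) -> NULL (b unchanged); heap: [0-5 ALLOC][6-15 ALLOC][16-22 ALLOC][23-32 FREE]
Op 5: free(c) -> (freed c); heap: [0-5 ALLOC][6-15 ALLOC][16-32 FREE]
Op 6: a = realloc(a, 14) -> a = 16; heap: [0-5 FREE][6-15 ALLOC][16-29 ALLOC][30-32 FREE]
Op 7: a = realloc(a, 5) -> a = 16; heap: [0-5 FREE][6-15 ALLOC][16-20 ALLOC][21-32 FREE]
Free blocks: [6 12] total_free=18 largest=12 -> 100*(18-12)/18 = 600/18 ≈ 33.333 -> rounds to 33

Answer: 33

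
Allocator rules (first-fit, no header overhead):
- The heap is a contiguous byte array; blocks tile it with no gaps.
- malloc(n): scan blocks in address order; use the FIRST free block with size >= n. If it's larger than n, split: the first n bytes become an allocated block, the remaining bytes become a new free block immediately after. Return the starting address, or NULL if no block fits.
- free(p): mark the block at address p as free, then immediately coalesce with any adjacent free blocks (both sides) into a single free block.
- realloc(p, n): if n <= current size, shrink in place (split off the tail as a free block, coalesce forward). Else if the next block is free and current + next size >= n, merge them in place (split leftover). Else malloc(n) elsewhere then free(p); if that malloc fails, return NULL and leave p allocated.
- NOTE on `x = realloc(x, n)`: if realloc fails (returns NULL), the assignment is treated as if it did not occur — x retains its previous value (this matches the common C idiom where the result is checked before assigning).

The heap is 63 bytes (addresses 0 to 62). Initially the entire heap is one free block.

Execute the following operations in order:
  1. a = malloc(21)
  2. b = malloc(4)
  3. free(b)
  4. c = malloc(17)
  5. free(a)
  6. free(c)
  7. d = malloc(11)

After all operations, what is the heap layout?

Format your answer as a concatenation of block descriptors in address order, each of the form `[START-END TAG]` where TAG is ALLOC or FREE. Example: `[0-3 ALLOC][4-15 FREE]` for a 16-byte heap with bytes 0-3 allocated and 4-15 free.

Op 1: a = malloc(21) -> a = 0; heap: [0-20 ALLOC][21-62 FREE]
Op 2: b = malloc(4) -> b = 21; heap: [0-20 ALLOC][21-24 ALLOC][25-62 FREE]
Op 3: free(b) -> (freed b); heap: [0-20 ALLOC][21-62 FREE]
Op 4: c = malloc(17) -> c = 21; heap: [0-20 ALLOC][21-37 ALLOC][38-62 FREE]
Op 5: free(a) -> (freed a); heap: [0-20 FREE][21-37 ALLOC][38-62 FREE]
Op 6: free(c) -> (freed c); heap: [0-62 FREE]
Op 7: d = malloc(11) -> d = 0; heap: [0-10 ALLOC][11-62 FREE]

Answer: [0-10 ALLOC][11-62 FREE]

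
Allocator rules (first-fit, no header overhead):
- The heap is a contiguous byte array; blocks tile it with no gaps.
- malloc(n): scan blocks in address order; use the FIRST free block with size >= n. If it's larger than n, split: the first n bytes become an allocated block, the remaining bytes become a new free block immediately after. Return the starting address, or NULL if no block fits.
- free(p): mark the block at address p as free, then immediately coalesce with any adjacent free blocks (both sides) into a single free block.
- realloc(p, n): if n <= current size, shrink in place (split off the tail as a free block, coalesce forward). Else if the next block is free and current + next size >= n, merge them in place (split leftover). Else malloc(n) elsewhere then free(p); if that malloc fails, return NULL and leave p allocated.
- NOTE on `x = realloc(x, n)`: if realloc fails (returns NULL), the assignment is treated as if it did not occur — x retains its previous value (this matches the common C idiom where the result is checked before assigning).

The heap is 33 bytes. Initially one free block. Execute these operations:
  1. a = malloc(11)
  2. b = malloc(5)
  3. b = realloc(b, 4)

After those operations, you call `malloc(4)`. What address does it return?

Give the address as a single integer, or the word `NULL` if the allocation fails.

Op 1: a = malloc(11) -> a = 0; heap: [0-10 ALLOC][11-32 FREE]
Op 2: b = malloc(5) -> b = 11; heap: [0-10 ALLOC][11-15 ALLOC][16-32 FREE]
Op 3: b = realloc(b, 4) -> b = 11; heap: [0-10 ALLOC][11-14 ALLOC][15-32 FREE]
malloc(4): first-fit scan over [0-10 ALLOC][11-14 ALLOC][15-32 FREE] -> 15

Answer: 15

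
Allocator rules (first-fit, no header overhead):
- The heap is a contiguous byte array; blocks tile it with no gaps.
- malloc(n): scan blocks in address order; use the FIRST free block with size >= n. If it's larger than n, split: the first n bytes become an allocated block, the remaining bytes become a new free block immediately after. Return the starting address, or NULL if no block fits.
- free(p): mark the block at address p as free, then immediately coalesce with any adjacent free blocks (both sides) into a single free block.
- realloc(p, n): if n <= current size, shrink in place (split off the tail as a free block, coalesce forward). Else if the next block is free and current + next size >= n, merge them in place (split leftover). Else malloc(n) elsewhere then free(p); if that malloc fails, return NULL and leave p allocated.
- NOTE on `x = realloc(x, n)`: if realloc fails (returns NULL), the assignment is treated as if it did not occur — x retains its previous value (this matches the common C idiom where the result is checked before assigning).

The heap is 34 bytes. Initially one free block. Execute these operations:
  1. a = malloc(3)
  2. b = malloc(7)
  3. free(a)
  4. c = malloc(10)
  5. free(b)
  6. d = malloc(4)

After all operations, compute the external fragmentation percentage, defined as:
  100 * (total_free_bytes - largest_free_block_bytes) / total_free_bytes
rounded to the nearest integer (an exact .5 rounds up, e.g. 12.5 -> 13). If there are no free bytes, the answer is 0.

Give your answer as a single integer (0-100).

Op 1: a = malloc(3) -> a = 0; heap: [0-2 ALLOC][3-33 FREE]
Op 2: b = malloc(7) -> b = 3; heap: [0-2 ALLOC][3-9 ALLOC][10-33 FREE]
Op 3: free(a) -> (freed a); heap: [0-2 FREE][3-9 ALLOC][10-33 FREE]
Op 4: c = malloc(10) -> c = 10; heap: [0-2 FREE][3-9 ALLOC][10-19 ALLOC][20-33 FREE]
Op 5: free(b) -> (freed b); heap: [0-9 FREE][10-19 ALLOC][20-33 FREE]
Op 6: d = malloc(4) -> d = 0; heap: [0-3 ALLOC][4-9 FREE][10-19 ALLOC][20-33 FREE]
Free blocks: [6 14] total_free=20 largest=14 -> 100*(20-14)/20 = 600/20 = 30

Answer: 30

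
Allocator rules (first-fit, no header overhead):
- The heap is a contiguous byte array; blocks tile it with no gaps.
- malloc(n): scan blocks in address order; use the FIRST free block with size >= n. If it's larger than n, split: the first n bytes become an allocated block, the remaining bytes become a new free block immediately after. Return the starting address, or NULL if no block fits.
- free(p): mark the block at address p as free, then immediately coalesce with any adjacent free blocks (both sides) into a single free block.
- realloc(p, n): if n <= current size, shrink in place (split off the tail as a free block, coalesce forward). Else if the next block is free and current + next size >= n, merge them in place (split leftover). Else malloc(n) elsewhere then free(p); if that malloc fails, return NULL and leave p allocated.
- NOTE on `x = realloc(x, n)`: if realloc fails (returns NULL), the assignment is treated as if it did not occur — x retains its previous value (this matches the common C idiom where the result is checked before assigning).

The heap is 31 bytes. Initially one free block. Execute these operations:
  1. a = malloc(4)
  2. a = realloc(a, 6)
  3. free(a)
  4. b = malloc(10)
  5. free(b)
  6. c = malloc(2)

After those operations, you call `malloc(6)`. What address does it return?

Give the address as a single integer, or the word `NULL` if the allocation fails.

Answer: 2

Derivation:
Op 1: a = malloc(4) -> a = 0; heap: [0-3 ALLOC][4-30 FREE]
Op 2: a = realloc(a, 6) -> a = 0; heap: [0-5 ALLOC][6-30 FREE]
Op 3: free(a) -> (freed a); heap: [0-30 FREE]
Op 4: b = malloc(10) -> b = 0; heap: [0-9 ALLOC][10-30 FREE]
Op 5: free(b) -> (freed b); heap: [0-30 FREE]
Op 6: c = malloc(2) -> c = 0; heap: [0-1 ALLOC][2-30 FREE]
malloc(6): first-fit scan over [0-1 ALLOC][2-30 FREE] -> 2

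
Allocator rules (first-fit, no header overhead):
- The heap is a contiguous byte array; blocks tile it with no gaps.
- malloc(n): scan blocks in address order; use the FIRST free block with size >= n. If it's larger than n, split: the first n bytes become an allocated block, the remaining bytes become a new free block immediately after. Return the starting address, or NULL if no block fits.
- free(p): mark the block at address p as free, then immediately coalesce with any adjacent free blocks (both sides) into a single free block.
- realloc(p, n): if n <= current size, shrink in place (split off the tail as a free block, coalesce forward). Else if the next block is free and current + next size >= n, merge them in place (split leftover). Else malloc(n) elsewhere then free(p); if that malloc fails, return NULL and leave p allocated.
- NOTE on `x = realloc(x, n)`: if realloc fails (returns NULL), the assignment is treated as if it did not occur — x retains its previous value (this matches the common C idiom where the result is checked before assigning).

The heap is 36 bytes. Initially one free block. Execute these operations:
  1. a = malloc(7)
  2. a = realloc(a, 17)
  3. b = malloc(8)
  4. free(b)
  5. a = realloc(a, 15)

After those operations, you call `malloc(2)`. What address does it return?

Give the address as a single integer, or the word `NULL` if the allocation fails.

Op 1: a = malloc(7) -> a = 0; heap: [0-6 ALLOC][7-35 FREE]
Op 2: a = realloc(a, 17) -> a = 0; heap: [0-16 ALLOC][17-35 FREE]
Op 3: b = malloc(8) -> b = 17; heap: [0-16 ALLOC][17-24 ALLOC][25-35 FREE]
Op 4: free(b) -> (freed b); heap: [0-16 ALLOC][17-35 FREE]
Op 5: a = realloc(a, 15) -> a = 0; heap: [0-14 ALLOC][15-35 FREE]
malloc(2): first-fit scan over [0-14 ALLOC][15-35 FREE] -> 15

Answer: 15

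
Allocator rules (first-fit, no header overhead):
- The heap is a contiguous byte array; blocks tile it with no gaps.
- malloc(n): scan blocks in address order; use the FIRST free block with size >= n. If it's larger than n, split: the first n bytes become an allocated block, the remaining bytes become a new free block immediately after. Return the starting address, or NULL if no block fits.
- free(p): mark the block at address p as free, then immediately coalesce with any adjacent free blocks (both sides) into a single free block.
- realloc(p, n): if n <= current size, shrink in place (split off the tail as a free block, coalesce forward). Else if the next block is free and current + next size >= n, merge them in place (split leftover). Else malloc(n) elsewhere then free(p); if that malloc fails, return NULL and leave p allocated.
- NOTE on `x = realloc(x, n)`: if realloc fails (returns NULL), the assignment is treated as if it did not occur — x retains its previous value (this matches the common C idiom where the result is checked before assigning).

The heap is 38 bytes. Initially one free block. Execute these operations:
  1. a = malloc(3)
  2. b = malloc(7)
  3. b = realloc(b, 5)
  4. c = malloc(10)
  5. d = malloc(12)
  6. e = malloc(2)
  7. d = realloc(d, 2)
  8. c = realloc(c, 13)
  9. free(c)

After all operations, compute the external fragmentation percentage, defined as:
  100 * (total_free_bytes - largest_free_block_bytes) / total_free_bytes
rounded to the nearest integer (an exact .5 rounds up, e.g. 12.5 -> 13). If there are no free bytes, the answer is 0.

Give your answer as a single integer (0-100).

Op 1: a = malloc(3) -> a = 0; heap: [0-2 ALLOC][3-37 FREE]
Op 2: b = malloc(7) -> b = 3; heap: [0-2 ALLOC][3-9 ALLOC][10-37 FREE]
Op 3: b = realloc(b, 5) -> b = 3; heap: [0-2 ALLOC][3-7 ALLOC][8-37 FREE]
Op 4: c = malloc(10) -> c = 8; heap: [0-2 ALLOC][3-7 ALLOC][8-17 ALLOC][18-37 FREE]
Op 5: d = malloc(12) -> d = 18; heap: [0-2 ALLOC][3-7 ALLOC][8-17 ALLOC][18-29 ALLOC][30-37 FREE]
Op 6: e = malloc(2) -> e = 30; heap: [0-2 ALLOC][3-7 ALLOC][8-17 ALLOC][18-29 ALLOC][30-31 ALLOC][32-37 FREE]
Op 7: d = realloc(d, 2) -> d = 18; heap: [0-2 ALLOC][3-7 ALLOC][8-17 ALLOC][18-19 ALLOC][20-29 FREE][30-31 ALLOC][32-37 FREE]
Op 8: c = realloc(c, 13) -> NULL (c unchanged); heap: [0-2 ALLOC][3-7 ALLOC][8-17 ALLOC][18-19 ALLOC][20-29 FREE][30-31 ALLOC][32-37 FREE]
Op 9: free(c) -> (freed c); heap: [0-2 ALLOC][3-7 ALLOC][8-17 FREE][18-19 ALLOC][20-29 FREE][30-31 ALLOC][32-37 FREE]
Free blocks: [10 10 6] total_free=26 largest=10 -> 100*(26-10)/26 = 1600/26 ≈ 61.538 -> rounds to 62

Answer: 62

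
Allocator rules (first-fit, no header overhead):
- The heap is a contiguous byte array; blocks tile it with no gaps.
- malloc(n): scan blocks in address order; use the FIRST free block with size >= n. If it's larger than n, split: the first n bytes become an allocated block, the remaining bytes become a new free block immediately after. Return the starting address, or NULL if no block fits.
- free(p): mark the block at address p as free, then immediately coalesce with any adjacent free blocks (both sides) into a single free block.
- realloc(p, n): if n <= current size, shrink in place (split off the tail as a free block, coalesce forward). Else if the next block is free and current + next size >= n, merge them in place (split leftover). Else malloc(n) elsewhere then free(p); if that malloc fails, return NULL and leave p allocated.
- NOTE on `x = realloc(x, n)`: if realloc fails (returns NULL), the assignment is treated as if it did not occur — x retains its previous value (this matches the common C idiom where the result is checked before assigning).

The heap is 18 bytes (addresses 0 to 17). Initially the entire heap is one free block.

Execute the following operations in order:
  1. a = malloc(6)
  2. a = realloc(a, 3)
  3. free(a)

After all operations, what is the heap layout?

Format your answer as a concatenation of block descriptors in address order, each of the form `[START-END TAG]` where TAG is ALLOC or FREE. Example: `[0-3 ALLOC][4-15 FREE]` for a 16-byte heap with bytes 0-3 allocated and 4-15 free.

Op 1: a = malloc(6) -> a = 0; heap: [0-5 ALLOC][6-17 FREE]
Op 2: a = realloc(a, 3) -> a = 0; heap: [0-2 ALLOC][3-17 FREE]
Op 3: free(a) -> (freed a); heap: [0-17 FREE]

Answer: [0-17 FREE]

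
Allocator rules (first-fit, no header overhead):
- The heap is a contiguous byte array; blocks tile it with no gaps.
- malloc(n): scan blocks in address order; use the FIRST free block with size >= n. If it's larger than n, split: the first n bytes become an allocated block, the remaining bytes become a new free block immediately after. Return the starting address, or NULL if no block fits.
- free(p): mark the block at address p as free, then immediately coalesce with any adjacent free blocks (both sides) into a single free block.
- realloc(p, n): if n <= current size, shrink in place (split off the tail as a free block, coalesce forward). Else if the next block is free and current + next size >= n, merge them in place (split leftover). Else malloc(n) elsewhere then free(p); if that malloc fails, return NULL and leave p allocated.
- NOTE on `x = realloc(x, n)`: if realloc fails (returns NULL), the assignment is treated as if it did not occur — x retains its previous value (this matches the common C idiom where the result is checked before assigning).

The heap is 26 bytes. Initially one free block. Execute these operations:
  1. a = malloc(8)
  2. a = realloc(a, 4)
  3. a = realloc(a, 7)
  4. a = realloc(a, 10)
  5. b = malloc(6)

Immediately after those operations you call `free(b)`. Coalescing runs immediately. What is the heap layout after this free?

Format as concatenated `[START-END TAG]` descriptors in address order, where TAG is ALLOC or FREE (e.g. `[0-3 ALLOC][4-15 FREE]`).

Op 1: a = malloc(8) -> a = 0; heap: [0-7 ALLOC][8-25 FREE]
Op 2: a = realloc(a, 4) -> a = 0; heap: [0-3 ALLOC][4-25 FREE]
Op 3: a = realloc(a, 7) -> a = 0; heap: [0-6 ALLOC][7-25 FREE]
Op 4: a = realloc(a, 10) -> a = 0; heap: [0-9 ALLOC][10-25 FREE]
Op 5: b = malloc(6) -> b = 10; heap: [0-9 ALLOC][10-15 ALLOC][16-25 FREE]
free(b): b = 10 -> block [10-15 ALLOC]; mark free, coalesce with adjacent free neighbors -> [0-9 ALLOC][10-25 FREE]

Answer: [0-9 ALLOC][10-25 FREE]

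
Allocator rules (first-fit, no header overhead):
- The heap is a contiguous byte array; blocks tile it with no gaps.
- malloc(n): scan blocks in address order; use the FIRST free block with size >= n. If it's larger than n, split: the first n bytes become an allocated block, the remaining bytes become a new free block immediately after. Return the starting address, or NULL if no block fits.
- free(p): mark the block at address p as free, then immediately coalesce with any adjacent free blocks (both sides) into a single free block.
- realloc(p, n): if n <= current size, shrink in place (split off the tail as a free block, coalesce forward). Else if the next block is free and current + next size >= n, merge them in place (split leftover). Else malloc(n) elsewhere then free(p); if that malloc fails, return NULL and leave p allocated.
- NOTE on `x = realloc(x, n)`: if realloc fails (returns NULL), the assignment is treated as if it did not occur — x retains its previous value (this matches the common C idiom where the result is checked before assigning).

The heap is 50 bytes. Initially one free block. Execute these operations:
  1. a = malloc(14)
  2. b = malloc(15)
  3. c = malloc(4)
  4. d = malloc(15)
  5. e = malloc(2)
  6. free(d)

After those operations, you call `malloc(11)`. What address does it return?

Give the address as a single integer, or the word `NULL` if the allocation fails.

Op 1: a = malloc(14) -> a = 0; heap: [0-13 ALLOC][14-49 FREE]
Op 2: b = malloc(15) -> b = 14; heap: [0-13 ALLOC][14-28 ALLOC][29-49 FREE]
Op 3: c = malloc(4) -> c = 29; heap: [0-13 ALLOC][14-28 ALLOC][29-32 ALLOC][33-49 FREE]
Op 4: d = malloc(15) -> d = 33; heap: [0-13 ALLOC][14-28 ALLOC][29-32 ALLOC][33-47 ALLOC][48-49 FREE]
Op 5: e = malloc(2) -> e = 48; heap: [0-13 ALLOC][14-28 ALLOC][29-32 ALLOC][33-47 ALLOC][48-49 ALLOC]
Op 6: free(d) -> (freed d); heap: [0-13 ALLOC][14-28 ALLOC][29-32 ALLOC][33-47 FREE][48-49 ALLOC]
malloc(11): first-fit scan over [0-13 ALLOC][14-28 ALLOC][29-32 ALLOC][33-47 FREE][48-49 ALLOC] -> 33

Answer: 33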